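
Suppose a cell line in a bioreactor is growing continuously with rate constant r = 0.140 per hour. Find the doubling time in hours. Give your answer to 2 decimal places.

doubling time ≈ 4.95 hours

doubling time = ln(2) / |r| = 0.69315 / 0.14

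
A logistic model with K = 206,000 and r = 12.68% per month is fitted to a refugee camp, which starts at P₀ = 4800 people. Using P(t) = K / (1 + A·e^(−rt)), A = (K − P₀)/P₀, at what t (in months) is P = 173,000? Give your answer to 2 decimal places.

t ≈ 42.53 months

A = (206000 − 4800)/4800 = 41.91667
173000 = 206000/(1 + 41.91667·e^(−0.1268t)) → 1 + 41.91667·e^(−0.1268t) = 1.19075
e^(−0.1268t) = 0.004551 → t = ln(219.74495)/0.1268 = 5.39247/0.1268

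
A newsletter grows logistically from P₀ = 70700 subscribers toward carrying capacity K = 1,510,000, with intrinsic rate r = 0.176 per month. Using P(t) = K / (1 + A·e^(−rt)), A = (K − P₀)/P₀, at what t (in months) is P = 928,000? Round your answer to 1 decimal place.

t ≈ 19.8 months

A = (1510000 − 70700)/70700 = 20.35785
928000 = 1510000/(1 + 20.35785·e^(−0.176t)) → 1 + 20.35785·e^(−0.176t) = 1.62716
e^(−0.176t) = 0.030807 → t = ln(32.46063)/0.176 = 3.48003/0.176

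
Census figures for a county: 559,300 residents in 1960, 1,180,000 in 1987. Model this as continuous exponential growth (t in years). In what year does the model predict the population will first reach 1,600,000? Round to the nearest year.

year 1998

r = ln(1180000/559300) / 27 = 0.74658/27 ≈ 0.027651 per year
t = ln(1600000/559300) / r = 1.05107/0.027651 ≈ 38.01 years after 1960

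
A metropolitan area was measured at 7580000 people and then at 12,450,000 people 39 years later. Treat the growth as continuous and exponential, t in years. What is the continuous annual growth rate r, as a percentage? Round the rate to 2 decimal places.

r ≈ 1.27% per year

12450000 = 7580000 · e^(r·39)
e^(39r) = 12450000/7580000 = 1.64248
r = ln(1.64248) / 39 = 0.49621 / 39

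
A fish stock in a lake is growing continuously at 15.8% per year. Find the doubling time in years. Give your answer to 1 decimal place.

doubling time ≈ 4.4 years

doubling time = ln(2) / |r| = 0.69315 / 0.158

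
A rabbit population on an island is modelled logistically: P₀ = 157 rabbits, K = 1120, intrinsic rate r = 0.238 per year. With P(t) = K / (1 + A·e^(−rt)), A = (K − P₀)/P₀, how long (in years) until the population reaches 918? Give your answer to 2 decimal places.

t ≈ 13.98 years

A = (1120 − 157)/157 = 6.13376
918 = 1120/(1 + 6.13376·e^(−0.238t)) → 1 + 6.13376·e^(−0.238t) = 1.22004
e^(−0.238t) = 0.035874 → t = ln(27.8752)/0.238 = 3.32774/0.238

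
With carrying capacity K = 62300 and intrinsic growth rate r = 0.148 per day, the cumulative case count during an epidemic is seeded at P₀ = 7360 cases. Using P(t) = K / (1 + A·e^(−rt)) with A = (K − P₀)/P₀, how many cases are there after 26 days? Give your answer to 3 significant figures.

≈ 53,700 cases

A = (62300 − 7360)/7360 = 7.46467
P(26) = 62300 / (1 + 7.46467·e^(−0.148·26)) = 62300 / (1 + 7.46467·0.021322)
= 62300 / 1.15916 ≈ 53745.62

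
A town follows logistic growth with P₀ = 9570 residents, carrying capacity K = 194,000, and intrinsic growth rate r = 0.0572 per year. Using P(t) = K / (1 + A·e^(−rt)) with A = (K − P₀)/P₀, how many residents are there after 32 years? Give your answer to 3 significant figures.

A = (194000 − 9570)/9570 = 19.27168
P(32) = 194000 / (1 + 19.27168·e^(−0.0572·32)) = 194000 / (1 + 19.27168·0.160349)
= 194000 / 4.0902 ≈ 47430.41

≈ 47,400 residents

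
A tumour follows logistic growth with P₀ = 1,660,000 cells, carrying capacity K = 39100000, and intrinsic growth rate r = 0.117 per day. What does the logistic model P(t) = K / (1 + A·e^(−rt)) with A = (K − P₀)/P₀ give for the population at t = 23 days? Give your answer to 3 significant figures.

A = (39100000 − 1660000)/1660000 = 22.55422
P(23) = 39100000 / (1 + 22.55422·e^(−0.117·23)) = 39100000 / (1 + 22.55422·0.067813)
= 39100000 / 2.52947 ≈ 15457776.36

≈ 15,500,000 cells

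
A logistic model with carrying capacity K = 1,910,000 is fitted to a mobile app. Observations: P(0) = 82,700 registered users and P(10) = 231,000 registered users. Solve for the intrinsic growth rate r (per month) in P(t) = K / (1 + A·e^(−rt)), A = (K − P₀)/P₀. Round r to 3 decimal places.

r ≈ 0.111 per month

A = (1910000 − 82700)/82700 = 22.09553
231000 = 1910000/(1 + 22.09553·e^(−r·10)) → e^(−10r) = (8.2684 − 1)/22.09553 = 0.328953
r = −ln(0.328953)/10 = 1.11184/10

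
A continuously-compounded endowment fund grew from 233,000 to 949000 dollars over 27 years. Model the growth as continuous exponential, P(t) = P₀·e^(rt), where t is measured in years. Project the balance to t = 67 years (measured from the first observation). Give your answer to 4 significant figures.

≈ 7,600,000 dollars

r = ln(949000/233000) / 27 ≈ 0.052014 per year
P(67) = 233000 · e^(0.052014·67) = 233000 · 32.61978 ≈ 7600409.89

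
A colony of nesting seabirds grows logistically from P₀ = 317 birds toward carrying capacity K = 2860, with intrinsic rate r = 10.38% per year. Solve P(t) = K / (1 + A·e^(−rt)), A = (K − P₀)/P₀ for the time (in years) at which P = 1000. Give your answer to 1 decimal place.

A = (2860 − 317)/317 = 8.02208
1000 = 2860/(1 + 8.02208·e^(−0.1038t)) → 1 + 8.02208·e^(−0.1038t) = 2.86
e^(−0.1038t) = 0.23186 → t = ln(4.31295)/0.1038 = 1.46162/0.1038

t ≈ 14.1 years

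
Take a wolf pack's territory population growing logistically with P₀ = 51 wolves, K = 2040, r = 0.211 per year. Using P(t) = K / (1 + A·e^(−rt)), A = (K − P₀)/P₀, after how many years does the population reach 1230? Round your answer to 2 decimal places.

t ≈ 19.34 years

A = (2040 − 51)/51 = 39
1230 = 2040/(1 + 39·e^(−0.211t)) → 1 + 39·e^(−0.211t) = 1.65854
e^(−0.211t) = 0.016886 → t = ln(59.22222)/0.211 = 4.0813/0.211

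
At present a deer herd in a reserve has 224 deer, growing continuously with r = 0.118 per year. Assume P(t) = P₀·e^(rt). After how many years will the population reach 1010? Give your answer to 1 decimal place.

t ≈ 12.8 years

1010 = 224 · e^(0.118·t)
t = ln(1010/224) / 0.118 = ln(4.50893) / 0.118 = 1.50606 / 0.118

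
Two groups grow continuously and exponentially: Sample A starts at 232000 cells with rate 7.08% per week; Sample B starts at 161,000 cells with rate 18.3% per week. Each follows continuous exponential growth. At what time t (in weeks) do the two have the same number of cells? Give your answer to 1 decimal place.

232000·e^(0.0708t) = 161000·e^(0.183t)
232000/161000 = e^((0.183 − 0.0708)t) → ln(1.44099) = 0.1122·t
t = 0.36533 / 0.1122

t ≈ 3.3 weeks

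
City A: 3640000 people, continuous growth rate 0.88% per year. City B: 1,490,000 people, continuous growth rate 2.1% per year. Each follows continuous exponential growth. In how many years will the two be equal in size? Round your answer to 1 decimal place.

3640000·e^(0.0088t) = 1490000·e^(0.021t)
3640000/1490000 = e^((0.021 − 0.0088)t) → ln(2.44295) = 0.0122·t
t = 0.89321 / 0.0122

t ≈ 73.2 years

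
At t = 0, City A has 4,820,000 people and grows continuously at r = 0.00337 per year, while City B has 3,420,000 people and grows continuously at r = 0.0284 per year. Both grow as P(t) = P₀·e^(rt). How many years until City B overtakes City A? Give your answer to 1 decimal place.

t ≈ 13.7 years

4820000·e^(0.00337t) = 3420000·e^(0.0284t)
4820000/3420000 = e^((0.0284 − 0.00337)t) → ln(1.40936) = 0.02503·t
t = 0.34313 / 0.02503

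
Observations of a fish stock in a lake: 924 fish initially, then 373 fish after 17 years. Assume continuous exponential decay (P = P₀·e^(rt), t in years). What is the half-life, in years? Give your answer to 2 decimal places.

half-life ≈ 12.99 years

r = ln(373/924) / 17 = ln(0.40368) / 17 ≈ -0.053361 per year
half-life = ln 2 / |r| = 0.69315 / 0.053361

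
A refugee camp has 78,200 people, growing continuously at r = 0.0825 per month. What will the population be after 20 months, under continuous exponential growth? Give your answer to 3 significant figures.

P(20) = 78200 · e^(0.0825·20) = 78200 · e^(1.65)
= 78200 · 5.20698 ≈ 407185.82

≈ 407,000 people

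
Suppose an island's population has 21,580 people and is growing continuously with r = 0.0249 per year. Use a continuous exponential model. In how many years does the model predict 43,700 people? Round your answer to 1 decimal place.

t ≈ 28.3 years

43700 = 21580 · e^(0.0249·t)
t = ln(43700/21580) / 0.0249 = ln(2.02502) / 0.0249 = 0.70558 / 0.0249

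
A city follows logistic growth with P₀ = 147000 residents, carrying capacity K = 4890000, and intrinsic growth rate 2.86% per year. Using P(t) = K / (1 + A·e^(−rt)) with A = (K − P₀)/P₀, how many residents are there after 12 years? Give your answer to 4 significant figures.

≈ 204,700 residents

A = (4890000 − 147000)/147000 = 32.26531
P(12) = 4890000 / (1 + 32.26531·e^(−0.0286·12)) = 4890000 / (1 + 32.26531·0.709496)
= 4890000 / 23.89212 ≈ 204670.03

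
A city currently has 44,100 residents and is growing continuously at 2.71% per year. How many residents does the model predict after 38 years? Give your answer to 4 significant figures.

P(38) = 44100 · e^(0.0271·38) = 44100 · e^(1.0298)
= 44100 · 2.80051 ≈ 123502.3

≈ 123,500 residents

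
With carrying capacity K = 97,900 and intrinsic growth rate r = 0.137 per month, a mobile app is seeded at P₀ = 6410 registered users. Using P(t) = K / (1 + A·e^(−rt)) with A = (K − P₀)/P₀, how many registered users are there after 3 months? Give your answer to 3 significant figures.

≈ 9,360 registered users

A = (97900 − 6410)/6410 = 14.27301
P(3) = 97900 / (1 + 14.27301·e^(−0.137·3)) = 97900 / (1 + 14.27301·0.662987)
= 97900 / 10.46282 ≈ 9356.94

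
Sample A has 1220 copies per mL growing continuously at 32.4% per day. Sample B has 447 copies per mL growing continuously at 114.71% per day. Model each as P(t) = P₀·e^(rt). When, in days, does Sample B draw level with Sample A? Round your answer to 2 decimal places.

t ≈ 1.22 days

1220·e^(0.324t) = 447·e^(1.1471t)
1220/447 = e^((1.1471 − 0.324)t) → ln(2.72931) = 0.8231·t
t = 1.00405 / 0.8231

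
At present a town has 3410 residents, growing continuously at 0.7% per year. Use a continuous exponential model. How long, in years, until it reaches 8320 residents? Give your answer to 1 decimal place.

t ≈ 127.4 years

8320 = 3410 · e^(0.007·t)
t = ln(8320/3410) / 0.007 = ln(2.43988) / 0.007 = 0.89195 / 0.007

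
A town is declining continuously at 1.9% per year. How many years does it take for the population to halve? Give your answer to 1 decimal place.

half-life = ln(2) / |r| = 0.69315 / 0.019

half-life ≈ 36.5 years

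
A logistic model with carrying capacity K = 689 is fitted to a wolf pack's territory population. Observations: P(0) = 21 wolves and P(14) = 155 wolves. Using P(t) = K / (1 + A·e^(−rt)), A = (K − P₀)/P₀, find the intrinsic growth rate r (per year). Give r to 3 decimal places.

A = (689 − 21)/21 = 31.80952
155 = 689/(1 + 31.80952·e^(−r·14)) → e^(−14r) = (4.44516 − 1)/31.80952 = 0.108306
r = −ln(0.108306)/14 = 2.2228/14

r ≈ 0.159 per year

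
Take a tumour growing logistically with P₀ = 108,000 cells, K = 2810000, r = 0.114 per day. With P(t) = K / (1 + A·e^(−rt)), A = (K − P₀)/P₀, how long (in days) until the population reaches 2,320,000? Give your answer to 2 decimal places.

A = (2810000 − 108000)/108000 = 25.01852
2320000 = 2810000/(1 + 25.01852·e^(−0.114t)) → 1 + 25.01852·e^(−0.114t) = 1.21121
e^(−0.114t) = 0.008442 → t = ln(118.45503)/0.114 = 4.77453/0.114

t ≈ 41.88 days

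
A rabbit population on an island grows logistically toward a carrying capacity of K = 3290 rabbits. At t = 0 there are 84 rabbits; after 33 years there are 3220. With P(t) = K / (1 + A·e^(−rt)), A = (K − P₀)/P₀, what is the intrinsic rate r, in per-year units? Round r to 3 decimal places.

A = (3290 − 84)/84 = 38.16667
3220 = 3290/(1 + 38.16667·e^(−r·33)) → e^(−33r) = (1.02174 − 1)/38.16667 = 0.00057
r = −ln(0.00057)/33 = 7.4706/33

r ≈ 0.226 per year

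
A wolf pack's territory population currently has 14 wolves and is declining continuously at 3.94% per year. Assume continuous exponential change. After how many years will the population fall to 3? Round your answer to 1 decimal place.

3 = 14 · e^(-0.0394·t)
t = ln(3/14) / -0.0394 = ln(0.21429) / -0.0394 = -1.54045 / -0.0394

t ≈ 39.1 years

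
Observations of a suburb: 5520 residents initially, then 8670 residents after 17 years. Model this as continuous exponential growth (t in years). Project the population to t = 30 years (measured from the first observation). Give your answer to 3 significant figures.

r = ln(8670/5520) / 17 ≈ 0.026558 per year
P(30) = 5520 · e^(0.026558·30) = 5520 · 2.21832 ≈ 12245.11

≈ 12,200 residents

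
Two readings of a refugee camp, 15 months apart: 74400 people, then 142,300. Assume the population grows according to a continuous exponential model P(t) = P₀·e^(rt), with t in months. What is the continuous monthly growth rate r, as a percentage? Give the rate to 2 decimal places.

r ≈ 4.32% per month

142300 = 74400 · e^(r·15)
e^(15r) = 142300/74400 = 1.91263
r = ln(1.91263) / 15 = 0.64848 / 15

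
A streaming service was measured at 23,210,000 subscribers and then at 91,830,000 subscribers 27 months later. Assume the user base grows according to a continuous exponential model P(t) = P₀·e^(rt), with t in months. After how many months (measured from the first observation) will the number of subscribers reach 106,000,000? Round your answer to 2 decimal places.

t ≈ 29.82 months

r = ln(91830000/23210000) / 27 ≈ 0.050939 per month
t = ln(106000000/23210000) / r = 1.51886 / 0.050939 ≈ 29.817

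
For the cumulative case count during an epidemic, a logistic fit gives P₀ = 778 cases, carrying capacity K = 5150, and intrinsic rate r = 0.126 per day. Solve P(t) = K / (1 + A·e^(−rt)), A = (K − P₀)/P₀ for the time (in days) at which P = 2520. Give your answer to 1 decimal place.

A = (5150 − 778)/778 = 5.61954
2520 = 5150/(1 + 5.61954·e^(−0.126t)) → 1 + 5.61954·e^(−0.126t) = 2.04365
e^(−0.126t) = 0.185718 → t = ln(5.3845)/0.126 = 1.68352/0.126

t ≈ 13.4 days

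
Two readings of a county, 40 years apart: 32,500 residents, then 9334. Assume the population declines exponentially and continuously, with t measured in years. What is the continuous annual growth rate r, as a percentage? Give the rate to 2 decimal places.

9334 = 32500 · e^(r·40)
e^(40r) = 9334/32500 = 0.2872
r = ln(0.2872) / 40 = -1.24758 / 40

r ≈ -3.12% per year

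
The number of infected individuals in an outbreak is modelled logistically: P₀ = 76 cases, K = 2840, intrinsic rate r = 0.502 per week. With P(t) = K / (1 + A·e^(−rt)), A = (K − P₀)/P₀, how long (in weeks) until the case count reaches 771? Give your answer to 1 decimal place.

A = (2840 − 76)/76 = 36.36842
771 = 2840/(1 + 36.36842·e^(−0.502t)) → 1 + 36.36842·e^(−0.502t) = 3.68353
e^(−0.502t) = 0.073787 → t = ln(13.55247)/0.502 = 2.60657/0.502

t ≈ 5.2 weeks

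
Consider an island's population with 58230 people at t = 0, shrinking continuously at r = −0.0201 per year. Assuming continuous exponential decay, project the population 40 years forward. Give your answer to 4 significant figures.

P(40) = 58230 · e^(-0.0201·40) = 58230 · e^(-0.804)
= 58230 · 0.44754 ≈ 26059.98

≈ 26,060 people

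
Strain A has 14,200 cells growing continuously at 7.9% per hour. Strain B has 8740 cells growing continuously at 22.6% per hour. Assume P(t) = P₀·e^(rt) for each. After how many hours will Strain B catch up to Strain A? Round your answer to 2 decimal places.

t ≈ 3.30 hours

14200·e^(0.079t) = 8740·e^(0.226t)
14200/8740 = e^((0.226 − 0.079)t) → ln(1.62471) = 0.147·t
t = 0.48533 / 0.147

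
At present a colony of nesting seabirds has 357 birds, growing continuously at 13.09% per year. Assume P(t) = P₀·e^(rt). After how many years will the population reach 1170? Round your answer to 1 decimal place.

1170 = 357 · e^(0.1309·t)
t = ln(1170/357) / 0.1309 = ln(3.27731) / 0.1309 = 1.18702 / 0.1309

t ≈ 9.1 years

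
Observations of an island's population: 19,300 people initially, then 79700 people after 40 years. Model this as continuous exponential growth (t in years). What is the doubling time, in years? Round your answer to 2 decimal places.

r = ln(79700/19300) / 40 = ln(4.12953) / 40 ≈ 0.035454 per year
doubling time = ln 2 / |r| = 0.69315 / 0.035454

doubling time ≈ 19.55 years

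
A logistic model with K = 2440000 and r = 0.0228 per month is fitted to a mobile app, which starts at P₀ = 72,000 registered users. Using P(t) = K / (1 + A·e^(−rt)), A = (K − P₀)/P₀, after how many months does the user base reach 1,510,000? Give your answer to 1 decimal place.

A = (2440000 − 72000)/72000 = 32.88889
1510000 = 2440000/(1 + 32.88889·e^(−0.0228t)) → 1 + 32.88889·e^(−0.0228t) = 1.61589
e^(−0.0228t) = 0.018727 → t = ln(53.40024)/0.0228 = 3.97782/0.0228

t ≈ 174.5 months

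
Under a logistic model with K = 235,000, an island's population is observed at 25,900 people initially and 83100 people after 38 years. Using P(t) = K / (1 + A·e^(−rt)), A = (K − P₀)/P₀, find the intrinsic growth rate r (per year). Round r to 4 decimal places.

r ≈ 0.0391 per year

A = (235000 − 25900)/25900 = 8.07336
83100 = 235000/(1 + 8.07336·e^(−r·38)) → e^(−38r) = (2.82792 − 1)/8.07336 = 0.226414
r = −ln(0.226414)/38 = 1.48539/38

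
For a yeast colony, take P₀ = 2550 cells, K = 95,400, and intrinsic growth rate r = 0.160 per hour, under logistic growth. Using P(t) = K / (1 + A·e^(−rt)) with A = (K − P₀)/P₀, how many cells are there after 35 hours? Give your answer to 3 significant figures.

A = (95400 − 2550)/2550 = 36.41176
P(35) = 95400 / (1 + 36.41176·e^(−0.16·35)) = 95400 / (1 + 36.41176·0.003698)
= 95400 / 1.13465 ≈ 84079.11

≈ 84,100 cells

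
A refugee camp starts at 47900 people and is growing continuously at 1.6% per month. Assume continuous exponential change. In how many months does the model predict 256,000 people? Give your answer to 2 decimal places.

256000 = 47900 · e^(0.016·t)
t = ln(256000/47900) / 0.016 = ln(5.34447) / 0.016 = 1.67606 / 0.016

t ≈ 104.75 months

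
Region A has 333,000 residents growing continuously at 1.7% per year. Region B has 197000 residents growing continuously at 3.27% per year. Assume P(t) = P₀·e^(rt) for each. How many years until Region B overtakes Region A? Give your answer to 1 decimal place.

333000·e^(0.017t) = 197000·e^(0.0327t)
333000/197000 = e^((0.0327 − 0.017)t) → ln(1.69036) = 0.0157·t
t = 0.52494 / 0.0157

t ≈ 33.4 years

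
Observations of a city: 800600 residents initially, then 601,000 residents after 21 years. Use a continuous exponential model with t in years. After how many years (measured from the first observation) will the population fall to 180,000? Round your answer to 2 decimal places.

r = ln(601000/800600) / 21 ≈ -0.013656 per year
t = ln(180000/800600) / r = -1.4924 / -0.013656 ≈ 109.289

t ≈ 109.29 years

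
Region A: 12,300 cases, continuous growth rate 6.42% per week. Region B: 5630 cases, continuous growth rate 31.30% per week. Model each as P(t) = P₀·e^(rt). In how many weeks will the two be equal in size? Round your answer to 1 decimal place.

12300·e^(0.0642t) = 5630·e^(0.313t)
12300/5630 = e^((0.313 − 0.0642)t) → ln(2.18472) = 0.2488·t
t = 0.78149 / 0.2488

t ≈ 3.1 weeks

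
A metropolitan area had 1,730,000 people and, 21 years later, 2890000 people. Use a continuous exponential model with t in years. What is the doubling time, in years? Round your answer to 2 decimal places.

doubling time ≈ 28.37 years

r = ln(2890000/1730000) / 21 = ln(1.67052) / 21 ≈ 0.024435 per year
doubling time = ln 2 / |r| = 0.69315 / 0.024435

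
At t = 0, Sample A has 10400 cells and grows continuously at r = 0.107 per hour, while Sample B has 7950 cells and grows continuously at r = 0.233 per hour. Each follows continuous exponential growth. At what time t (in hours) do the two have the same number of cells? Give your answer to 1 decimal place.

t ≈ 2.1 hours

10400·e^(0.107t) = 7950·e^(0.233t)
10400/7950 = e^((0.233 − 0.107)t) → ln(1.30818) = 0.126·t
t = 0.26863 / 0.126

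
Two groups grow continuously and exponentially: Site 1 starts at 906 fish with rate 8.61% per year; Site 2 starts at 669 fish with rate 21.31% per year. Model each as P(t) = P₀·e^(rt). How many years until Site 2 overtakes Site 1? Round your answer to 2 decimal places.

t ≈ 2.39 years

906·e^(0.0861t) = 669·e^(0.2131t)
906/669 = e^((0.2131 − 0.0861)t) → ln(1.35426) = 0.127·t
t = 0.30326 / 0.127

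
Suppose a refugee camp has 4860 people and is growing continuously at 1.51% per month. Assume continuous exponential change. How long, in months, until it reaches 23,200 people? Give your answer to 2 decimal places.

t ≈ 103.52 months

23200 = 4860 · e^(0.0151·t)
t = ln(23200/4860) / 0.0151 = ln(4.77366) / 0.0151 = 1.56311 / 0.0151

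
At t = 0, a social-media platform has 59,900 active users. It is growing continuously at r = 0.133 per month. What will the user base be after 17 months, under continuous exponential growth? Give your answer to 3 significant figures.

≈ 575,000 active users

P(17) = 59900 · e^(0.133·17) = 59900 · e^(2.261)
= 59900 · 9.59268 ≈ 574601.36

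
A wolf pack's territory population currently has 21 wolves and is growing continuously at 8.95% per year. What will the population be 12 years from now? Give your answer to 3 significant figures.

≈ 61.5 wolves

P(12) = 21 · e^(0.0895·12) = 21 · e^(1.074)
= 21 · 2.92706 ≈ 61.47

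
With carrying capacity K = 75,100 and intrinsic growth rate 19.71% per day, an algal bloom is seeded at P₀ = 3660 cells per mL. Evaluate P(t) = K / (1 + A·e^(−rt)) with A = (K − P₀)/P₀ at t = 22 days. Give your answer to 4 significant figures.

≈ 59,820 cells per mL

A = (75100 − 3660)/3660 = 19.51913
P(22) = 75100 / (1 + 19.51913·e^(−0.1971·22)) = 75100 / (1 + 19.51913·0.013086)
= 75100 / 1.25543 ≈ 59820.12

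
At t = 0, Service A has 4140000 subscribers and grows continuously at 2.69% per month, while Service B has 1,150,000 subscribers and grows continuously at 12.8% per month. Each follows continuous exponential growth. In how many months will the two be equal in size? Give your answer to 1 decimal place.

t ≈ 12.7 months

4140000·e^(0.0269t) = 1150000·e^(0.128t)
4140000/1150000 = e^((0.128 − 0.0269)t) → ln(3.6) = 0.1011·t
t = 1.28093 / 0.1011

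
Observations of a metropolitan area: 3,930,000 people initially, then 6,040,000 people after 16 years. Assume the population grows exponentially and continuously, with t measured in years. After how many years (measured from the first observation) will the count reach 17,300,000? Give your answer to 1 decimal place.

t ≈ 55.2 years

r = ln(6040000/3930000) / 16 ≈ 0.02686 per year
t = ln(17300000/3930000) / r = 1.48207 / 0.02686 ≈ 55.177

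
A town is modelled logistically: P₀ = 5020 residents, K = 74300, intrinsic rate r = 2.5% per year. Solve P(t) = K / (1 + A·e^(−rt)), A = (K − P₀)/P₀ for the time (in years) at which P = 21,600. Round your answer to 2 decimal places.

A = (74300 − 5020)/5020 = 13.8008
21600 = 74300/(1 + 13.8008·e^(−0.025t)) → 1 + 13.8008·e^(−0.025t) = 3.43981
e^(−0.025t) = 0.176788 → t = ln(5.65649)/0.025 = 1.7328/0.025

t ≈ 69.31 years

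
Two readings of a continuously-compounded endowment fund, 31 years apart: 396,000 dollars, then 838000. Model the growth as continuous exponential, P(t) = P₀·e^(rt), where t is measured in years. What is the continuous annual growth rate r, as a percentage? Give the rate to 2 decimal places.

r ≈ 2.42% per year

838000 = 396000 · e^(r·31)
e^(31r) = 838000/396000 = 2.11616
r = ln(2.11616) / 31 = 0.7496 / 31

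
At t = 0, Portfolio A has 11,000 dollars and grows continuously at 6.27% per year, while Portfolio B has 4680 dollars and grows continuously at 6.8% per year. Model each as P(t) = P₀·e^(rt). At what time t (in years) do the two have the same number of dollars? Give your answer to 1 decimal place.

t ≈ 161.2 years

11000·e^(0.0627t) = 4680·e^(0.068t)
11000/4680 = e^((0.068 − 0.0627)t) → ln(2.35043) = 0.0053·t
t = 0.8546 / 0.0053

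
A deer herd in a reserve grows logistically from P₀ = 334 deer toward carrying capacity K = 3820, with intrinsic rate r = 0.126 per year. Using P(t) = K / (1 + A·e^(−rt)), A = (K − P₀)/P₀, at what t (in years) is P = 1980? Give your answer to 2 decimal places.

t ≈ 19.20 years

A = (3820 − 334)/334 = 10.43713
1980 = 3820/(1 + 10.43713·e^(−0.126t)) → 1 + 10.43713·e^(−0.126t) = 1.92929
e^(−0.126t) = 0.089037 → t = ln(11.23125)/0.126 = 2.4187/0.126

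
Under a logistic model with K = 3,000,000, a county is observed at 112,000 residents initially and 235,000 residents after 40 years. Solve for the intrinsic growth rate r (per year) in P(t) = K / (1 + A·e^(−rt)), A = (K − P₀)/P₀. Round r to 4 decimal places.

r ≈ 0.0196 per year

A = (3000000 − 112000)/112000 = 25.78571
235000 = 3000000/(1 + 25.78571·e^(−r·40)) → e^(−40r) = (12.76596 − 1)/25.78571 = 0.456298
r = −ln(0.456298)/40 = 0.78461/40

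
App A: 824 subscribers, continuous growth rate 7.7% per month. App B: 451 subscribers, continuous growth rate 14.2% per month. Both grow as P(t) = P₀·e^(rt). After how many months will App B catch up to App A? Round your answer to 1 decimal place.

824·e^(0.077t) = 451·e^(0.142t)
824/451 = e^((0.142 − 0.077)t) → ln(1.82705) = 0.065·t
t = 0.6027 / 0.065

t ≈ 9.3 months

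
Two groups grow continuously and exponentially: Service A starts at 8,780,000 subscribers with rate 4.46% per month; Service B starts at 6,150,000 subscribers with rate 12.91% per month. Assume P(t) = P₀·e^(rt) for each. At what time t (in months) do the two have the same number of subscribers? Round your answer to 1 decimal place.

t ≈ 4.2 months

8780000·e^(0.0446t) = 6150000·e^(0.1291t)
8780000/6150000 = e^((0.1291 − 0.0446)t) → ln(1.42764) = 0.0845·t
t = 0.35602 / 0.0845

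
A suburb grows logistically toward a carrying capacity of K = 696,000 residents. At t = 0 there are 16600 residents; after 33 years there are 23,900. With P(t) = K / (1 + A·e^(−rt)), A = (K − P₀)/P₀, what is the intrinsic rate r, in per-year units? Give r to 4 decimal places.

A = (696000 − 16600)/16600 = 40.92771
23900 = 696000/(1 + 40.92771·e^(−r·33)) → e^(−33r) = (29.12134 − 1)/40.92771 = 0.687098
r = −ln(0.687098)/33 = 0.37528/33

r ≈ 0.0114 per year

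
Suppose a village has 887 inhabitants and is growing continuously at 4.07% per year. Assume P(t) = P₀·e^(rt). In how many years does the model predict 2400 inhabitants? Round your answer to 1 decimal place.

t ≈ 24.5 years

2400 = 887 · e^(0.0407·t)
t = ln(2400/887) / 0.0407 = ln(2.70575) / 0.0407 = 0.99538 / 0.0407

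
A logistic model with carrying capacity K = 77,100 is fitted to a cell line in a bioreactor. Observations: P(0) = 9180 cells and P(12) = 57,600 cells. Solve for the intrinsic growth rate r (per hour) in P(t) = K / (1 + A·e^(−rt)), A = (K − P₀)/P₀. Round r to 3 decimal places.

r ≈ 0.257 per hour

A = (77100 − 9180)/9180 = 7.39869
57600 = 77100/(1 + 7.39869·e^(−r·12)) → e^(−12r) = (1.33854 − 1)/7.39869 = 0.045757
r = −ln(0.045757)/12 = 3.08441/12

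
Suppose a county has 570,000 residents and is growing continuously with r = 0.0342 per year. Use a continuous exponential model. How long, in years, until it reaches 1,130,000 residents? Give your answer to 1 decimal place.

t ≈ 20.0 years

1130000 = 570000 · e^(0.0342·t)
t = ln(1130000/570000) / 0.0342 = ln(1.98246) / 0.0342 = 0.68434 / 0.0342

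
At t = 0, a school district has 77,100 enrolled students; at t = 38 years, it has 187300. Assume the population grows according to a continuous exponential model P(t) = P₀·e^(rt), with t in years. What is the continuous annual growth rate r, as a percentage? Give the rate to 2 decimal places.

187300 = 77100 · e^(r·38)
e^(38r) = 187300/77100 = 2.42931
r = ln(2.42931) / 38 = 0.88761 / 38

r ≈ 2.34% per year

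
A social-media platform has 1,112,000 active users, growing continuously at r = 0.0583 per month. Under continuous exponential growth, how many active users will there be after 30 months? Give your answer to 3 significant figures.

≈ 6,390,000 active users

P(30) = 1112000 · e^(0.0583·30) = 1112000 · e^(1.749)
= 1112000 · 5.74885 ≈ 6392722.26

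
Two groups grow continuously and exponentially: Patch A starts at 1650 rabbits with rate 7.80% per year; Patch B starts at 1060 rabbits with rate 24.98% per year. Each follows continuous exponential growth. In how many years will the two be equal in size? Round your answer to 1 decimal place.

t ≈ 2.6 years

1650·e^(0.078t) = 1060·e^(0.2498t)
1650/1060 = e^((0.2498 − 0.078)t) → ln(1.5566) = 0.1718·t
t = 0.44251 / 0.1718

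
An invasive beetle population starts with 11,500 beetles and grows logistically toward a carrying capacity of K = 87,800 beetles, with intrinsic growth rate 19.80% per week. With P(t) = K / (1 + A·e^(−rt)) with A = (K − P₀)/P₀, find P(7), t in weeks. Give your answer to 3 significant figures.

A = (87800 − 11500)/11500 = 6.63478
P(7) = 87800 / (1 + 6.63478·e^(−0.198·7)) = 87800 / (1 + 6.63478·0.250074)
= 87800 / 2.65918 ≈ 33017.65

≈ 33,000 beetles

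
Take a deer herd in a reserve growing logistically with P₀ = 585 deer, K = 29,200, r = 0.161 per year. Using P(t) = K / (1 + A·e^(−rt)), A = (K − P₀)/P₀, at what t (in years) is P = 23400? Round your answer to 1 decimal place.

t ≈ 32.8 years

A = (29200 − 585)/585 = 48.91453
23400 = 29200/(1 + 48.91453·e^(−0.161t)) → 1 + 48.91453·e^(−0.161t) = 1.24786
e^(−0.161t) = 0.005067 → t = ln(197.34483)/0.161 = 5.28495/0.161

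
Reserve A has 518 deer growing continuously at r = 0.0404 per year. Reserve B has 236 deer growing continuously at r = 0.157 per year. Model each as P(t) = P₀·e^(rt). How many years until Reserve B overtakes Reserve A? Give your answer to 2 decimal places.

t ≈ 6.74 years

518·e^(0.0404t) = 236·e^(0.157t)
518/236 = e^((0.157 − 0.0404)t) → ln(2.19492) = 0.1166·t
t = 0.78614 / 0.1166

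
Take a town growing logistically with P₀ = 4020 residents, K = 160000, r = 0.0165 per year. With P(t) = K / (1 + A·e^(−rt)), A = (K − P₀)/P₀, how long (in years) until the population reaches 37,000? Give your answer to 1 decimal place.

t ≈ 148.9 years

A = (160000 − 4020)/4020 = 38.801
37000 = 160000/(1 + 38.801·e^(−0.0165t)) → 1 + 38.801·e^(−0.0165t) = 4.32432
e^(−0.0165t) = 0.085676 → t = ln(11.67184)/0.0165 = 2.45718/0.0165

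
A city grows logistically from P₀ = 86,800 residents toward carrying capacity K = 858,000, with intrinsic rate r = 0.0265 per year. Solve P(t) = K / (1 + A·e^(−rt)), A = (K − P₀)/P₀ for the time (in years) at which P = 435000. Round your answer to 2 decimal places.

t ≈ 83.48 years

A = (858000 − 86800)/86800 = 8.88479
435000 = 858000/(1 + 8.88479·e^(−0.0265t)) → 1 + 8.88479·e^(−0.0265t) = 1.97241
e^(−0.0265t) = 0.109447 → t = ln(9.13684)/0.0265 = 2.21231/0.0265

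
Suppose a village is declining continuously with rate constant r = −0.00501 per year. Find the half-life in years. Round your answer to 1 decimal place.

half-life = ln(2) / |r| = 0.69315 / 0.00501

half-life ≈ 138.4 years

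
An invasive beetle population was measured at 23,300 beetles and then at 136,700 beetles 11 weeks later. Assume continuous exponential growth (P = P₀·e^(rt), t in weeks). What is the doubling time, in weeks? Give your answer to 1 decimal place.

doubling time ≈ 4.3 weeks

r = ln(136700/23300) / 11 = ln(5.86695) / 11 ≈ 0.160849 per week
doubling time = ln 2 / |r| = 0.69315 / 0.160849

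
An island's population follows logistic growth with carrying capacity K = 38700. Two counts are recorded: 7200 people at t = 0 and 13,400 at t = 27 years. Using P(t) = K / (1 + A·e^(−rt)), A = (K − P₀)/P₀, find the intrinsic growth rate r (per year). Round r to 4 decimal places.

A = (38700 − 7200)/7200 = 4.375
13400 = 38700/(1 + 4.375·e^(−r·27)) → e^(−27r) = (2.88806 − 1)/4.375 = 0.431557
r = −ln(0.431557)/27 = 0.84036/27

r ≈ 0.0311 per year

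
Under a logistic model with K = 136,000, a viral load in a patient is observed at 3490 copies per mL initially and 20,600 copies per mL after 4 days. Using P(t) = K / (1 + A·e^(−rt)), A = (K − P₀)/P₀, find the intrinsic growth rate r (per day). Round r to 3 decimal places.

A = (136000 − 3490)/3490 = 37.96848
20600 = 136000/(1 + 37.96848·e^(−r·4)) → e^(−4r) = (6.60194 − 1)/37.96848 = 0.147542
r = −ln(0.147542)/4 = 1.91364/4

r ≈ 0.478 per day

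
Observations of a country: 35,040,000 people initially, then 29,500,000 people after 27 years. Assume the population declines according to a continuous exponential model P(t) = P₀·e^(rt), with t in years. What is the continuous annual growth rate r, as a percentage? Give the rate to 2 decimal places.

29500000 = 35040000 · e^(r·27)
e^(27r) = 29500000/35040000 = 0.84189
r = ln(0.84189) / 27 = -0.1721 / 27

r ≈ -0.64% per year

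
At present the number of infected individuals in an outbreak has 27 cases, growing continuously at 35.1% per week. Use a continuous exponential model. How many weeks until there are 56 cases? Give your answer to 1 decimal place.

56 = 27 · e^(0.351·t)
t = ln(56/27) / 0.351 = ln(2.07407) / 0.351 = 0.72951 / 0.351

t ≈ 2.1 weeks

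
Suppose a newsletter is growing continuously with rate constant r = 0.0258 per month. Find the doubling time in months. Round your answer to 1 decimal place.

doubling time = ln(2) / |r| = 0.69315 / 0.0258

doubling time ≈ 26.9 months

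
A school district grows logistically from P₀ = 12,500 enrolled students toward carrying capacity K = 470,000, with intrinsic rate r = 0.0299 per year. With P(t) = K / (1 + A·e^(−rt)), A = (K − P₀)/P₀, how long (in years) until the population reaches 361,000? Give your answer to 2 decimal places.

t ≈ 160.45 years

A = (470000 − 12500)/12500 = 36.6
361000 = 470000/(1 + 36.6·e^(−0.0299t)) → 1 + 36.6·e^(−0.0299t) = 1.30194
e^(−0.0299t) = 0.00825 → t = ln(121.21651)/0.0299 = 4.79758/0.0299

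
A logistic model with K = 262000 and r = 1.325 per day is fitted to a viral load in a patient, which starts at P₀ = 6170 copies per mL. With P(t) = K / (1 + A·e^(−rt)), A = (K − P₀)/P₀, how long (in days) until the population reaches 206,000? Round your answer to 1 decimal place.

A = (262000 − 6170)/6170 = 41.46353
206000 = 262000/(1 + 41.46353·e^(−1.325t)) → 1 + 41.46353·e^(−1.325t) = 1.27184
e^(−1.325t) = 0.006556 → t = ln(152.52657)/1.325 = 5.02734/1.325

t ≈ 3.8 days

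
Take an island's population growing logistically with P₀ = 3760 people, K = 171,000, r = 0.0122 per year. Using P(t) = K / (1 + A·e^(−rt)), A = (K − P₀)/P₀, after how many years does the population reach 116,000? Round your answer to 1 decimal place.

t ≈ 372.2 years

A = (171000 − 3760)/3760 = 44.47872
116000 = 171000/(1 + 44.47872·e^(−0.0122t)) → 1 + 44.47872·e^(−0.0122t) = 1.47414
e^(−0.0122t) = 0.01066 → t = ln(93.80967)/0.0122 = 4.54127/0.0122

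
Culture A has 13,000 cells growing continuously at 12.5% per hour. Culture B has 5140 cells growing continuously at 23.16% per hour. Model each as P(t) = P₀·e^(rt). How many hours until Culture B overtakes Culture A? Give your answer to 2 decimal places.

t ≈ 8.70 hours

13000·e^(0.125t) = 5140·e^(0.2316t)
13000/5140 = e^((0.2316 − 0.125)t) → ln(2.52918) = 0.1066·t
t = 0.9279 / 0.1066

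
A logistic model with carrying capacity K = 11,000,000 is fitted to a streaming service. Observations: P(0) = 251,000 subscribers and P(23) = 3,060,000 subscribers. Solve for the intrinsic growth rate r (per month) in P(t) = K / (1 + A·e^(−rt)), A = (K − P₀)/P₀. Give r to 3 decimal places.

A = (11000000 − 251000)/251000 = 42.8247
3060000 = 11000000/(1 + 42.8247·e^(−r·23)) → e^(−23r) = (3.59477 − 1)/42.8247 = 0.060591
r = −ln(0.060591)/23 = 2.80362/23

r ≈ 0.122 per month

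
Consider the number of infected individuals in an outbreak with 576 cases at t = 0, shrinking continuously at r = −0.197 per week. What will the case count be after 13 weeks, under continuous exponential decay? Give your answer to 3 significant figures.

P(13) = 576 · e^(-0.197·13) = 576 · e^(-2.561)
= 576 · 0.07723 ≈ 44.48

≈ 44.5 cases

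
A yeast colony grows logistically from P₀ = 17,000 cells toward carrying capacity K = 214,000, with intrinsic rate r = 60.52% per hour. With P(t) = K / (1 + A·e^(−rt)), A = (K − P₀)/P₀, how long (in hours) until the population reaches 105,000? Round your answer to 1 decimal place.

t ≈ 4.0 hours

A = (214000 − 17000)/17000 = 11.58824
105000 = 214000/(1 + 11.58824·e^(−0.6052t)) → 1 + 11.58824·e^(−0.6052t) = 2.0381
e^(−0.6052t) = 0.089582 → t = ln(11.16298)/0.6052 = 2.4126/0.6052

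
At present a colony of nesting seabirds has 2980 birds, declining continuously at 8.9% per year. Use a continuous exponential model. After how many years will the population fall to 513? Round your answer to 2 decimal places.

513 = 2980 · e^(-0.089·t)
t = ln(513/2980) / -0.089 = ln(0.17215) / -0.089 = -1.7594 / -0.089

t ≈ 19.77 years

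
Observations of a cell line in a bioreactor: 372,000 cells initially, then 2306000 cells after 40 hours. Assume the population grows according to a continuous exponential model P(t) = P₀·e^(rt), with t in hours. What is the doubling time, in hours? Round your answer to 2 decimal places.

r = ln(2306000/372000) / 40 = ln(6.19892) / 40 ≈ 0.045609 per hour
doubling time = ln 2 / |r| = 0.69315 / 0.045609

doubling time ≈ 15.20 hours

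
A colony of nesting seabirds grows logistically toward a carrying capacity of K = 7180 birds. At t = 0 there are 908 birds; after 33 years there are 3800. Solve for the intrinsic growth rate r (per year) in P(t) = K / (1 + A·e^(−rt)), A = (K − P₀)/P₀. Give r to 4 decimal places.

r ≈ 0.0621 per year

A = (7180 − 908)/908 = 6.90749
3800 = 7180/(1 + 6.90749·e^(−r·33)) → e^(−33r) = (1.88947 − 1)/6.90749 = 0.128769
r = −ln(0.128769)/33 = 2.04973/33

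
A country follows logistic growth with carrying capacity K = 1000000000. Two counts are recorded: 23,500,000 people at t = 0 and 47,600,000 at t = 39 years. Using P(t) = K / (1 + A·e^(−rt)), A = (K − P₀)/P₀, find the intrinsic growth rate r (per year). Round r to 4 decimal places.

A = (1000000000 − 23500000)/23500000 = 41.55319
47600000 = 1000000000/(1 + 41.55319·e^(−r·39)) → e^(−39r) = (21.0084 − 1)/41.55319 = 0.481513
r = −ln(0.481513)/39 = 0.73082/39

r ≈ 0.0187 per year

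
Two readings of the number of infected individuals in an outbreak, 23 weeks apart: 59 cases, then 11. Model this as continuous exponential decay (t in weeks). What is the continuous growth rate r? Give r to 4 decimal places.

r ≈ -0.0730 per week

11 = 59 · e^(r·23)
e^(23r) = 11/59 = 0.18644
r = ln(0.18644) / 23 = -1.67964 / 23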